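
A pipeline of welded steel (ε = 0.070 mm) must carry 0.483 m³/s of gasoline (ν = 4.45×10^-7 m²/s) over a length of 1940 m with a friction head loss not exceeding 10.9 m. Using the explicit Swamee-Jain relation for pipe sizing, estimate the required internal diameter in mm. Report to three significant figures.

D ≈ 543 mm

Swamee-Jain (Type III): D = 0.66·[ε^1.25·(LQ²/(gh_f))^4.75 + ν·Q^9.4·(L/(gh_f))^5.2]^0.04
LQ²/(gh_f) = 4.233; L/(gh_f) = 18.14
Term 1 = ε^1.25·(…)^4.75 = 0.00606; Term 2 = ν·Q^9.4·(…)^5.2 = 0.00167
D = 0.66·(0.00606 + 0.00167)^0.04 = 0.5433 m = 543 mm
Check: V = 2.08 m/s, Re = 2.54×10^6, f = 0.01321, h_f = 10.4 m ≈ 10.9 m ✓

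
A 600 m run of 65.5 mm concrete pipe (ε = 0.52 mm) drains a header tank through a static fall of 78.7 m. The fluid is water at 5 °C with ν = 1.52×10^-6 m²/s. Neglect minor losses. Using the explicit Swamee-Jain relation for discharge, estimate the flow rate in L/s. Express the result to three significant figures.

Q ≈ 7.31 L/s

Swamee-Jain (Type II): Q = -0.965·√(gD⁵h_f/L)·ln[ε/(3.7D) + √(3.17ν²L/(gD³h_f))]
√(gD⁵h_f/L) = √(9.81·0.0655⁵·78.7/600) = 0.001246
ε/(3.7D) = 0.00215; √(3.17ν²L/(gD³h_f)) = 1.42×10^-4
Q = -0.965·0.001246·ln(0.002288) = 0.007308 m³/s
Check: V = 2.17 m/s, Re = 9.35×10^4, f = 0.03611, h_f = 79.3 m ≈ 78.7 m ✓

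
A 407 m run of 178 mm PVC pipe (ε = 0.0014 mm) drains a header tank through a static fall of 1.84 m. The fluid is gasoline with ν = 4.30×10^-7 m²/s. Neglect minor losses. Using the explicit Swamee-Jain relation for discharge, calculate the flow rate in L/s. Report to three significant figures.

Swamee-Jain (Type II): Q = -0.965·√(gD⁵h_f/L)·ln[ε/(3.7D) + √(3.17ν²L/(gD³h_f))]
√(gD⁵h_f/L) = √(9.81·0.178⁵·1.84/407) = 0.002815
ε/(3.7D) = 2.13×10^-6; √(3.17ν²L/(gD³h_f)) = 4.84×10^-5
Q = -0.965·0.002815·ln(5.053×10^-5) = 0.02687 m³/s
Check: V = 1.08 m/s, Re = 4.47×10^5, f = 0.01348, h_f = 1.83 m ≈ 1.84 m ✓

Q ≈ 26.9 L/s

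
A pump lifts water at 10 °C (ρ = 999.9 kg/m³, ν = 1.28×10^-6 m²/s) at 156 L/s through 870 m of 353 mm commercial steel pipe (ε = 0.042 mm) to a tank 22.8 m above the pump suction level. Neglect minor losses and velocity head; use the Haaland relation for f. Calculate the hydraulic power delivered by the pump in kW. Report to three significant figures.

P_hyd ≈ 42.1 kW

V = 4Q/(πD²) = 1.594 m/s; Re = 4.40×10^5; ε/D = 1.19×10^-4; f = 0.01468
h_f = f(L/D)V²/2g = 4.686 m
Total head H = z + h_f = 22.8 + 4.686 = 27.49 m
P_hyd = ρgQH = 999.9·9.81·0.156·27.49 = 42.06 kW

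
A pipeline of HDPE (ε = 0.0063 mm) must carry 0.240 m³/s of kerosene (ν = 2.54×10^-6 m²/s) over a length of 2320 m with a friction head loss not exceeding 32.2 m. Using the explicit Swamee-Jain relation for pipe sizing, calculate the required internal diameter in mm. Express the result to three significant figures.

Swamee-Jain (Type III): D = 0.66·[ε^1.25·(LQ²/(gh_f))^4.75 + ν·Q^9.4·(L/(gh_f))^5.2]^0.04
LQ²/(gh_f) = 0.4230; L/(gh_f) = 7.345
Term 1 = ε^1.25·(…)^4.75 = 5.30×10^-9; Term 2 = ν·Q^9.4·(…)^5.2 = 1.21×10^-7
D = 0.66·(5.30×10^-9 + 1.21×10^-7)^0.04 = 0.3496 m = 350 mm
Check: V = 2.50 m/s, Re = 3.44×10^5, f = 0.01424, h_f = 30.1 m ≈ 32.2 m ✓

D ≈ 350 mm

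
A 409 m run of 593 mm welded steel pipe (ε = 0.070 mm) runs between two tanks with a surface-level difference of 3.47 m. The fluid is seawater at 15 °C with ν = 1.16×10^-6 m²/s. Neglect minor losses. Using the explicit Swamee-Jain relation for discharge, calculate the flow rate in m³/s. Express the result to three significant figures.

Swamee-Jain (Type II): Q = -0.965·√(gD⁵h_f/L)·ln[ε/(3.7D) + √(3.17ν²L/(gD³h_f))]
√(gD⁵h_f/L) = √(9.81·0.593⁵·3.47/409) = 0.07812
ε/(3.7D) = 3.19×10^-5; √(3.17ν²L/(gD³h_f)) = 1.57×10^-5
Q = -0.965·0.07812·ln(4.758×10^-5) = 0.7503 m³/s
Check: V = 2.72 m/s, Re = 1.39×10^6, f = 0.01345, h_f = 3.49 m ≈ 3.47 m ✓

Q ≈ 0.750 m³/s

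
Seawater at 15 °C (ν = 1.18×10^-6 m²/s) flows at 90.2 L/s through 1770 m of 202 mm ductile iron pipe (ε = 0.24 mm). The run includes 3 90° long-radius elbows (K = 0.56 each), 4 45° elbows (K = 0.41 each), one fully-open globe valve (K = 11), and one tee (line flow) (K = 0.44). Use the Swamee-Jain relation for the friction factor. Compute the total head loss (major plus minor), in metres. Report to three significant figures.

H_L ≈ 80.8 m

V = 4Q/(πD²) = 2.815 m/s; V²/2g = 0.4038 m
Re = 4.82×10^5, ε/D = 0.00119 → f = 0.02116 (Swamee-Jain)
Major: h_f = f(L/D)·V²/2g = 0.02116·8762·0.4038 = 74.85 m
Minor: ΣK = 14.8; h_m = ΣK·V²/2g = 5.960 m
Total H_L = 74.85 + 5.960 = 80.81 m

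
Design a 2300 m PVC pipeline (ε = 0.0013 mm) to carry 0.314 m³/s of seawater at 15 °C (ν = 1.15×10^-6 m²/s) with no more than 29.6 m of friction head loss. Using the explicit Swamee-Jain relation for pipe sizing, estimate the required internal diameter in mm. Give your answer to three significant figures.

Swamee-Jain (Type III): D = 0.66·[ε^1.25·(LQ²/(gh_f))^4.75 + ν·Q^9.4·(L/(gh_f))^5.2]^0.04
LQ²/(gh_f) = 0.7810; L/(gh_f) = 7.921
Term 1 = ε^1.25·(…)^4.75 = 1.36×10^-8; Term 2 = ν·Q^9.4·(…)^5.2 = 1.01×10^-6
D = 0.66·(1.36×10^-8 + 1.01×10^-6)^0.04 = 0.3802 m = 380 mm
Check: V = 2.77 m/s, Re = 9.14×10^5, f = 0.01187, h_f = 28.0 m ≈ 29.6 m ✓

D ≈ 380 mm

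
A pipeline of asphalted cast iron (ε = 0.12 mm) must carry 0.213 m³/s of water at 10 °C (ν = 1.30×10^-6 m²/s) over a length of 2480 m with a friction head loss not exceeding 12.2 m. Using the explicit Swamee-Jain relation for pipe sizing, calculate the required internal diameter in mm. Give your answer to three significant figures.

D ≈ 422 mm

Swamee-Jain (Type III): D = 0.66·[ε^1.25·(LQ²/(gh_f))^4.75 + ν·Q^9.4·(L/(gh_f))^5.2]^0.04
LQ²/(gh_f) = 0.9401; L/(gh_f) = 20.72
Term 1 = ε^1.25·(…)^4.75 = 9.37×10^-6; Term 2 = ν·Q^9.4·(…)^5.2 = 4.43×10^-6
D = 0.66·(9.37×10^-6 + 4.43×10^-6)^0.04 = 0.4218 m = 422 mm
Check: V = 1.52 m/s, Re = 4.95×10^5, f = 0.01626, h_f = 11.3 m ≈ 12.2 m ✓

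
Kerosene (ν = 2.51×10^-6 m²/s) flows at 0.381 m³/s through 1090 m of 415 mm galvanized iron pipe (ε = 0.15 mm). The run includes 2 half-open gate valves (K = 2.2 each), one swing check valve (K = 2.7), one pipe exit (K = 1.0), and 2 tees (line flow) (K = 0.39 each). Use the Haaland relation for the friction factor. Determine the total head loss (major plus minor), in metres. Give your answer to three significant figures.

V = 4Q/(πD²) = 2.817 m/s; V²/2g = 0.4044 m
Re = 4.66×10^5, ε/D = 3.61×10^-4 → f = 0.01670 (Haaland)
Major: h_f = f(L/D)·V²/2g = 0.01670·2627·0.4044 = 17.73 m
Minor: ΣK = 8.88; h_m = ΣK·V²/2g = 3.591 m
Total H_L = 17.73 + 3.591 = 21.32 m

H_L ≈ 21.3 m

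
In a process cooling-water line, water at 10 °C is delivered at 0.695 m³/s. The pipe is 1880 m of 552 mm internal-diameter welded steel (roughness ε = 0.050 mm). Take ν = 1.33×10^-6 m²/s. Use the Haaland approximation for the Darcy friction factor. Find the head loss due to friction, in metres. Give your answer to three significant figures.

V = 4Q/(πD²) = 4·0.695/(π·0.552²) = 2.904 m/s
Re = VD/ν = 2.904·0.552/1.33×10^-6 = 1.21×10^6 → turbulent
ε/D = 0.050/552 = 9.06×10^-5
Haaland: f = 0.01299
h_f = f(L/D)V²/(2g) = 0.01299·(1880/0.552)·2.904²/(2·9.81) = 19.01 m

h_f ≈ 19.0 m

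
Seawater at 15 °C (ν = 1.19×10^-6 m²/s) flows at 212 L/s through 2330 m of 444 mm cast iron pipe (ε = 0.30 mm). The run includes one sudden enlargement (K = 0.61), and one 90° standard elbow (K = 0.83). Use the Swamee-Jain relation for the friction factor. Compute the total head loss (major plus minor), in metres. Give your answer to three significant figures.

H_L ≈ 9.55 m

V = 4Q/(πD²) = 1.369 m/s; V²/2g = 0.09556 m
Re = 5.11×10^5, ε/D = 6.76×10^-4 → f = 0.01878 (Swamee-Jain)
Major: h_f = f(L/D)·V²/2g = 0.01878·5248·0.09556 = 9.416 m
Minor: ΣK = 1.44; h_m = ΣK·V²/2g = 0.1376 m
Total H_L = 9.416 + 0.1376 = 9.553 m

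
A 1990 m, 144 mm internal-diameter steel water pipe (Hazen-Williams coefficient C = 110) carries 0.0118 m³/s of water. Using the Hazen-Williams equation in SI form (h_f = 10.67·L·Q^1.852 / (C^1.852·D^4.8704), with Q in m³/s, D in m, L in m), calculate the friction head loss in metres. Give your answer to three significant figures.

h_f = 10.67·1990·0.0118^1.852 / (110^1.852·0.144^4.8704) = 11.87 m

h_f ≈ 11.9 m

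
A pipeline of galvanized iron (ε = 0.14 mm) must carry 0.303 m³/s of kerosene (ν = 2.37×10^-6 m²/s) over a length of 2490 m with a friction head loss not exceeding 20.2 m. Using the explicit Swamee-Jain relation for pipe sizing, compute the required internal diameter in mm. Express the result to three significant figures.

Swamee-Jain (Type III): D = 0.66·[ε^1.25·(LQ²/(gh_f))^4.75 + ν·Q^9.4·(L/(gh_f))^5.2]^0.04
LQ²/(gh_f) = 1.154; L/(gh_f) = 12.57
Term 1 = ε^1.25·(…)^4.75 = 3.00×10^-5; Term 2 = ν·Q^9.4·(…)^5.2 = 1.64×10^-5
D = 0.66·(3.00×10^-5 + 1.64×10^-5)^0.04 = 0.4428 m = 443 mm
Check: V = 1.97 m/s, Re = 3.68×10^5, f = 0.01688, h_f = 18.7 m ≈ 20.2 m ✓

D ≈ 443 mm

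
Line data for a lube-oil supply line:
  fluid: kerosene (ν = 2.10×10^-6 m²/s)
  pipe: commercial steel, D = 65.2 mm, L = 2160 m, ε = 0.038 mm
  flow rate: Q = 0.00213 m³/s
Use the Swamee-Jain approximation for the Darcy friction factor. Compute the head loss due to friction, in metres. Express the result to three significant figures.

V = 4Q/(πD²) = 4·0.00213/(π·0.0652²) = 0.6380 m/s
Re = VD/ν = 0.6380·0.0652/2.10×10^-6 = 1.98×10^4 → turbulent
ε/D = 0.038/65.2 = 5.83×10^-4
Swamee-Jain: f = 0.02726
h_f = f(L/D)V²/(2g) = 0.02726·(2160/0.0652)·0.6380²/(2·9.81) = 18.73 m

h_f ≈ 18.7 m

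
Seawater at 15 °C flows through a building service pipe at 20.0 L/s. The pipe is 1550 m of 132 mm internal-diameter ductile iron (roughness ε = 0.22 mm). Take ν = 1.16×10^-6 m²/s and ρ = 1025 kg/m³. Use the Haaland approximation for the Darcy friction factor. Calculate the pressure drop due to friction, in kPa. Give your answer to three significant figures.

V = 4Q/(πD²) = 4·0.0200/(π·0.132²) = 1.461 m/s
Re = VD/ν = 1.461·0.132/1.16×10^-6 = 1.66×10^5 → turbulent
ε/D = 0.22/132 = 0.00167
Haaland: f = 0.02342
h_f = f(L/D)V²/(2g) = 0.02342·(1550/0.132)·1.461²/(2·9.81) = 29.94 m
Δp = ρg·h_f = 1025·9.81·29.94 = 301.1 kPa

Δp ≈ 301 kPa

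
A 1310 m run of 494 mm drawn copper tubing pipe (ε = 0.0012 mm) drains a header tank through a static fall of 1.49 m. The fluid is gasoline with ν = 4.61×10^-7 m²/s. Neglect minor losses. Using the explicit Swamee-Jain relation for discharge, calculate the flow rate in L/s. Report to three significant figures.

Swamee-Jain (Type II): Q = -0.965·√(gD⁵h_f/L)·ln[ε/(3.7D) + √(3.17ν²L/(gD³h_f))]
√(gD⁵h_f/L) = √(9.81·0.494⁵·1.49/1310) = 0.01812
ε/(3.7D) = 6.57×10^-7; √(3.17ν²L/(gD³h_f)) = 2.24×10^-5
Q = -0.965·0.01812·ln(2.304×10^-5) = 0.1867 m³/s
Check: V = 0.974 m/s, Re = 1.04×10^6, f = 0.01159, h_f = 1.49 m ≈ 1.49 m ✓

Q ≈ 187 L/s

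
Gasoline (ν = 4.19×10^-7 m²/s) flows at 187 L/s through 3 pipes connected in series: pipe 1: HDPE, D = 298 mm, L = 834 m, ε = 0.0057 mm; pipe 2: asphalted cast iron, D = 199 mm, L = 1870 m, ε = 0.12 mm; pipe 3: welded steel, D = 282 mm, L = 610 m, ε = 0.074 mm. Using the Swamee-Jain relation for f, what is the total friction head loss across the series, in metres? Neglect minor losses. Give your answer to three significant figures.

Pipe 1: V = 2.681 m/s, Re = 1.91×10^6, ε/D = 1.91×10^-5, f = 0.01110, h_1 = f(L/D)V²/2g = 11.38 m
Pipe 2: V = 6.012 m/s, Re = 2.86×10^6, ε/D = 6.03×10^-4, f = 0.01764, h_2 = f(L/D)V²/2g = 305.4 m
Pipe 3: V = 2.994 m/s, Re = 2.02×10^6, ε/D = 2.62×10^-4, f = 0.01501, h_3 = f(L/D)V²/2g = 14.84 m
Series → Q common, losses add: H = Σh = 331.6 m

H ≈ 332 m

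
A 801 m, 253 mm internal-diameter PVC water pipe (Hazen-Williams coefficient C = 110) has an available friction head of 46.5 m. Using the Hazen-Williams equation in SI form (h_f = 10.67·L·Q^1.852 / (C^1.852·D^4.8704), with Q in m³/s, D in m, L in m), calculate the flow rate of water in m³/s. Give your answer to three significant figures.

Rearranging: Q = [h_f·C^1.852·D^4.8704 / (10.67·L)]^(1/1.852)
Q = [46.5·110^1.852·0.253^4.8704 / (10.67·801)]^0.540 = 0.1774 m³/s

Q ≈ 0.177 m³/s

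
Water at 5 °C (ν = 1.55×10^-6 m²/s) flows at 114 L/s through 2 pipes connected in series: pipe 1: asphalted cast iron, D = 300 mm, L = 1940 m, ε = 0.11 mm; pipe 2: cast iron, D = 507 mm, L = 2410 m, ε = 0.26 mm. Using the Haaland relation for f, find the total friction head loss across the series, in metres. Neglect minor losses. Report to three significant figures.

H ≈ 16.2 m

Pipe 1: V = 1.613 m/s, Re = 3.12×10^5, ε/D = 3.67×10^-4, f = 0.01720, h_1 = f(L/D)V²/2g = 14.74 m
Pipe 2: V = 0.5647 m/s, Re = 1.85×10^5, ε/D = 5.13×10^-4, f = 0.01883, h_2 = f(L/D)V²/2g = 1.455 m
Series → Q common, losses add: H = Σh = 16.20 m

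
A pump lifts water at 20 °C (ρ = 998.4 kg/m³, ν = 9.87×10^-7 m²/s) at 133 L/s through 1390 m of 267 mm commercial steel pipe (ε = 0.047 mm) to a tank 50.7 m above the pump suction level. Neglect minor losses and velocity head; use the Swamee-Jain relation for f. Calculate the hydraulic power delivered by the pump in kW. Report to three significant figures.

V = 4Q/(πD²) = 2.375 m/s; Re = 6.43×10^5; ε/D = 1.76×10^-4; f = 0.01496
h_f = f(L/D)V²/2g = 22.39 m
Total head H = z + h_f = 50.7 + 22.39 = 73.09 m
P_hyd = ρgQH = 998.4·9.81·0.133·73.09 = 95.22 kW

P_hyd ≈ 95.2 kW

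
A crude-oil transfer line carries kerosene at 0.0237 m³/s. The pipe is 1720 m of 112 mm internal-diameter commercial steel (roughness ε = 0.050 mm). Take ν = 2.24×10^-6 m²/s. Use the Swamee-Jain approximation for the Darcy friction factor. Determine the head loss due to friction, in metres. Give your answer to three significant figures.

h_f ≈ 89.3 m

V = 4Q/(πD²) = 4·0.0237/(π·0.112²) = 2.406 m/s
Re = VD/ν = 2.406·0.112/2.24×10^-6 = 1.20×10^5 → turbulent
ε/D = 0.050/112 = 4.46×10^-4
Swamee-Jain: f = 0.01971
h_f = f(L/D)V²/(2g) = 0.01971·(1720/0.112)·2.406²/(2·9.81) = 89.27 m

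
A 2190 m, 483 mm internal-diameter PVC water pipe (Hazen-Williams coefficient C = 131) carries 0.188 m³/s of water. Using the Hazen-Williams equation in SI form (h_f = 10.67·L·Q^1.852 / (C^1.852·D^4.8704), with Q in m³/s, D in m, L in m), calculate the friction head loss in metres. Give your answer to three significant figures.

h_f = 10.67·2190·0.188^1.852 / (131^1.852·0.483^4.8704) = 4.390 m

h_f ≈ 4.39 m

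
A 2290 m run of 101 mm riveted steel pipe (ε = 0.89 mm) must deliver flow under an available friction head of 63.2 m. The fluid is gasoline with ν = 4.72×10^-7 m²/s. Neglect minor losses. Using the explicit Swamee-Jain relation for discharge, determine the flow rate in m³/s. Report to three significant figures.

Swamee-Jain (Type II): Q = -0.965·√(gD⁵h_f/L)·ln[ε/(3.7D) + √(3.17ν²L/(gD³h_f))]
√(gD⁵h_f/L) = √(9.81·0.101⁵·63.2/2290) = 0.001687
ε/(3.7D) = 0.00238; √(3.17ν²L/(gD³h_f)) = 5.03×10^-5
Q = -0.965·0.001687·ln(0.002432) = 0.009798 m³/s
Check: V = 1.22 m/s, Re = 2.62×10^5, f = 0.03672, h_f = 63.5 m ≈ 63.2 m ✓

Q ≈ 0.00980 m³/s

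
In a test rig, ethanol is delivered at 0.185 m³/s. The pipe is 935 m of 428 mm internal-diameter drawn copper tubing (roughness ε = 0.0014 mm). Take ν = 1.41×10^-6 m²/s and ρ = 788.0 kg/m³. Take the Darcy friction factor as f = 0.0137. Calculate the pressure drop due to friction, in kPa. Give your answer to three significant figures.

V = 4Q/(πD²) = 4·0.185/(π·0.428²) = 1.286 m/s
h_f = f(L/D)V²/(2g) = 0.01370·(935/0.428)·1.286²/(2·9.81) = 2.522 m
Δp = ρg·h_f = 788.0·9.81·2.522 = 19.50 kPa

Δp ≈ 19.5 kPa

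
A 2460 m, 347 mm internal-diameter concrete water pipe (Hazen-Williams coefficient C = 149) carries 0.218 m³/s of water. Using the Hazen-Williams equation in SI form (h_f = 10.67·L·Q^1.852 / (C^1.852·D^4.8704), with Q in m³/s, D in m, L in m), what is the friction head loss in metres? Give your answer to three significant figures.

h_f ≈ 25.6 m

h_f = 10.67·2460·0.218^1.852 / (149^1.852·0.347^4.8704) = 25.58 m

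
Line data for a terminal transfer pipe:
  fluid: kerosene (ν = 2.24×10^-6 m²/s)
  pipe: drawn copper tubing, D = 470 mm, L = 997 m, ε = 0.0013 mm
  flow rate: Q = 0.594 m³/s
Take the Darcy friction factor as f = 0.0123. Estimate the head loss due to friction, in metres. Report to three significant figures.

h_f ≈ 15.6 m

V = 4Q/(πD²) = 4·0.594/(π·0.470²) = 3.424 m/s
h_f = f(L/D)V²/(2g) = 0.01230·(997/0.470)·3.424²/(2·9.81) = 15.59 m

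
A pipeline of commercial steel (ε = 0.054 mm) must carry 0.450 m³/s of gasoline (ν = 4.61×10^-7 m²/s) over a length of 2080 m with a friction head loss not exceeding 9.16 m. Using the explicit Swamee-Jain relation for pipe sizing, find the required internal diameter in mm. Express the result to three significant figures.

D ≈ 550 mm

Swamee-Jain (Type III): D = 0.66·[ε^1.25·(LQ²/(gh_f))^4.75 + ν·Q^9.4·(L/(gh_f))^5.2]^0.04
LQ²/(gh_f) = 4.687; L/(gh_f) = 23.15
Term 1 = ε^1.25·(…)^4.75 = 0.00712; Term 2 = ν·Q^9.4·(…)^5.2 = 0.00316
D = 0.66·(0.00712 + 0.00316)^0.04 = 0.5496 m = 550 mm
Check: V = 1.90 m/s, Re = 2.26×10^6, f = 0.01276, h_f = 8.86 m ≈ 9.16 m ✓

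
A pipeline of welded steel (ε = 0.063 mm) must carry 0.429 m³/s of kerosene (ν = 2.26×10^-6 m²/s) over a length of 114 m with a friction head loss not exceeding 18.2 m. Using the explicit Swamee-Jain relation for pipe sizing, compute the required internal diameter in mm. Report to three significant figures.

Swamee-Jain (Type III): D = 0.66·[ε^1.25·(LQ²/(gh_f))^4.75 + ν·Q^9.4·(L/(gh_f))^5.2]^0.04
LQ²/(gh_f) = 0.1175; L/(gh_f) = 0.6385
Term 1 = ε^1.25·(…)^4.75 = 2.15×10^-10; Term 2 = ν·Q^9.4·(…)^5.2 = 7.69×10^-11
D = 0.66·(2.15×10^-10 + 7.69×10^-11)^0.04 = 0.2742 m = 274 mm
Check: V = 7.26 m/s, Re = 8.81×10^5, f = 0.01519, h_f = 17.0 m ≈ 18.2 m ✓

D ≈ 274 mm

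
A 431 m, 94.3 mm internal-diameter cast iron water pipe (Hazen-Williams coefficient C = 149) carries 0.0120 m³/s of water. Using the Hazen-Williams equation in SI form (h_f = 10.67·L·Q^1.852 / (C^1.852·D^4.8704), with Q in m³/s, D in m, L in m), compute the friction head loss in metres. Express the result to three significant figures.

h_f = 10.67·431·0.0120^1.852 / (149^1.852·0.0943^4.8704) = 11.89 m

h_f ≈ 11.9 m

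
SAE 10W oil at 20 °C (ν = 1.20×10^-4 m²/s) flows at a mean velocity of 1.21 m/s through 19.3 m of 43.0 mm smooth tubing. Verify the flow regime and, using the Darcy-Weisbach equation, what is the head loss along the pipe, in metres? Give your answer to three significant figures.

Re = VD/ν = 1.21·0.04300/1.20×10^-4 = 434 → laminar (Re < 2300)
f = 64/Re = 0.1476
h_f = f(L/D)V²/(2g) = 0.1476·(19.3/0.04300)·1.21²/(2·9.81) = 4.944 m

h_f ≈ 4.94 m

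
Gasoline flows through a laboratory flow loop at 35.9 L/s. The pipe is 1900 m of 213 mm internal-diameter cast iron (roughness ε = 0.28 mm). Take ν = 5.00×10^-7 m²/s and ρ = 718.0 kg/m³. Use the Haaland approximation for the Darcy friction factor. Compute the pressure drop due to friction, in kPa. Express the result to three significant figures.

V = 4Q/(πD²) = 4·0.0359/(π·0.213²) = 1.008 m/s
Re = VD/ν = 1.008·0.213/5.00×10^-7 = 4.29×10^5 → turbulent
ε/D = 0.28/213 = 0.00131
Haaland: f = 0.02155
h_f = f(L/D)V²/(2g) = 0.02155·(1900/0.213)·1.008²/(2·9.81) = 9.947 m
Δp = ρg·h_f = 718.0·9.81·9.947 = 70.06 kPa

Δp ≈ 70.1 kPa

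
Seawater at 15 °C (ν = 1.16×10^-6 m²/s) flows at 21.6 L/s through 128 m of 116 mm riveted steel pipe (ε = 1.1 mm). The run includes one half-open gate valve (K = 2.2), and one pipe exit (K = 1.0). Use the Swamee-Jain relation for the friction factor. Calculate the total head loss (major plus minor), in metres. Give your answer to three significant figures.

V = 4Q/(πD²) = 2.044 m/s; V²/2g = 0.2129 m
Re = 2.04×10^5, ε/D = 0.00948 → f = 0.03769 (Swamee-Jain)
Major: h_f = f(L/D)·V²/2g = 0.03769·1103·0.2129 = 8.855 m
Minor: ΣK = 3.20; h_m = ΣK·V²/2g = 0.6813 m
Total H_L = 8.855 + 0.6813 = 9.537 m

H_L ≈ 9.54 m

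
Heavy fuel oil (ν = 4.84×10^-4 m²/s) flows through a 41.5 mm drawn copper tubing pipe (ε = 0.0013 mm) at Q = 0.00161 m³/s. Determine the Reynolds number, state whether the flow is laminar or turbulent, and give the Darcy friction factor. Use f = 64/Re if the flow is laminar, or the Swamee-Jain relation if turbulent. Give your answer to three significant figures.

V = 4Q/(πD²) = 1.190 m/s
Re = VD/ν = 1.190·0.0415/4.84×10^-4 = 102
Re < 2300 → laminar → f = 64/Re = 0.6271

Re ≈ 102; laminar; f = 64/Re ≈ 0.627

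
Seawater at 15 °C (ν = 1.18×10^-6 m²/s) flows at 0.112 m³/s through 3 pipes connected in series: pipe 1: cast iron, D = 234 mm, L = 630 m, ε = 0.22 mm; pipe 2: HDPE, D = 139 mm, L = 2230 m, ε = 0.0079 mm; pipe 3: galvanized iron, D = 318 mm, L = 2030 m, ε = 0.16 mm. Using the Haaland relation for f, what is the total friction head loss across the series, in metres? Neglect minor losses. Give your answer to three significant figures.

Pipe 1: V = 2.604 m/s, Re = 5.16×10^5, ε/D = 9.40×10^-4, f = 0.01991, h_1 = f(L/D)V²/2g = 18.53 m
Pipe 2: V = 7.381 m/s, Re = 8.69×10^5, ε/D = 5.68×10^-5, f = 0.01283, h_2 = f(L/D)V²/2g = 571.7 m
Pipe 3: V = 1.410 m/s, Re = 3.80×10^5, ε/D = 5.03×10^-4, f = 0.01784, h_3 = f(L/D)V²/2g = 11.54 m
Series → Q common, losses add: H = Σh = 601.7 m

H ≈ 602 m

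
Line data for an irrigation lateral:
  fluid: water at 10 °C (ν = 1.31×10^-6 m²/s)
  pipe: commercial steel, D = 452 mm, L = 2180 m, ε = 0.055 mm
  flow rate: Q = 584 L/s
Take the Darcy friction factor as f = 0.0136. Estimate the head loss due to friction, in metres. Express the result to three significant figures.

V = 4Q/(πD²) = 4·0.584/(π·0.452²) = 3.640 m/s
h_f = f(L/D)V²/(2g) = 0.01360·(2180/0.452)·3.640²/(2·9.81) = 44.28 m

h_f ≈ 44.3 m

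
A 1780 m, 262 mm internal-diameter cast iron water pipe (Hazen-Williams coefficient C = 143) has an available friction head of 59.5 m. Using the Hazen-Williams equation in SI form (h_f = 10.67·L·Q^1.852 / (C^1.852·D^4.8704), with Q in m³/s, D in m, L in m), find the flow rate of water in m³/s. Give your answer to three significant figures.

Rearranging: Q = [h_f·C^1.852·D^4.8704 / (10.67·L)]^(1/1.852)
Q = [59.5·143^1.852·0.262^4.8704 / (10.67·1780)]^0.540 = 0.1877 m³/s

Q ≈ 0.188 m³/s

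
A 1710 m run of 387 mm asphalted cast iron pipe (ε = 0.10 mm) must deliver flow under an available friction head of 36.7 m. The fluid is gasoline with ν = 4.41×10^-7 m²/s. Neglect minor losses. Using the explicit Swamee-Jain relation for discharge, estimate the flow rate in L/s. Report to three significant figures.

Q ≈ 391 L/s

Swamee-Jain (Type II): Q = -0.965·√(gD⁵h_f/L)·ln[ε/(3.7D) + √(3.17ν²L/(gD³h_f))]
√(gD⁵h_f/L) = √(9.81·0.387⁵·36.7/1710) = 0.04275
ε/(3.7D) = 6.98×10^-5; √(3.17ν²L/(gD³h_f)) = 7.11×10^-6
Q = -0.965·0.04275·ln(7.695×10^-5) = 0.3908 m³/s
Check: V = 3.32 m/s, Re = 2.92×10^6, f = 0.01484, h_f = 36.9 m ≈ 36.7 m ✓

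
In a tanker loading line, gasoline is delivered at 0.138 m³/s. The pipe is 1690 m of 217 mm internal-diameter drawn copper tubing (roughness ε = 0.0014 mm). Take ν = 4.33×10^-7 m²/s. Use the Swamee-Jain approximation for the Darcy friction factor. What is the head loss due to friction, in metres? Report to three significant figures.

V = 4Q/(πD²) = 4·0.138/(π·0.217²) = 3.731 m/s
Re = VD/ν = 3.731·0.217/4.33×10^-7 = 1.87×10^6 → turbulent
ε/D = 0.0014/217 = 6.45×10^-6
Swamee-Jain: f = 0.01071
h_f = f(L/D)V²/(2g) = 0.01071·(1690/0.217)·3.731²/(2·9.81) = 59.20 m

h_f ≈ 59.2 m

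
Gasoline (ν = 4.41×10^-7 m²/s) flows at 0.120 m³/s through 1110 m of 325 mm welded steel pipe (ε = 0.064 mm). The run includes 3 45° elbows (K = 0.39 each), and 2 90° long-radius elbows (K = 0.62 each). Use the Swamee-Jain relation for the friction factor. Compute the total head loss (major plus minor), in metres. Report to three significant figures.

V = 4Q/(πD²) = 1.447 m/s; V²/2g = 0.1066 m
Re = 1.07×10^6, ε/D = 1.97×10^-4 → f = 0.01468 (Swamee-Jain)
Major: h_f = f(L/D)·V²/2g = 0.01468·3415·0.1066 = 5.349 m
Minor: ΣK = 2.41; h_m = ΣK·V²/2g = 0.2570 m
Total H_L = 5.349 + 0.2570 = 5.606 m

H_L ≈ 5.61 m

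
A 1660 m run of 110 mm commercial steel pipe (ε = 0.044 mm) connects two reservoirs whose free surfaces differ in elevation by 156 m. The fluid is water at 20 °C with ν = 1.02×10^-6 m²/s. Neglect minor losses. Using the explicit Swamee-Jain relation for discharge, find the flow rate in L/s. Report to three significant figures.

Q ≈ 32.5 L/s

Swamee-Jain (Type II): Q = -0.965·√(gD⁵h_f/L)·ln[ε/(3.7D) + √(3.17ν²L/(gD³h_f))]
√(gD⁵h_f/L) = √(9.81·0.110⁵·156/1660) = 0.003853
ε/(3.7D) = 1.08×10^-4; √(3.17ν²L/(gD³h_f)) = 5.18×10^-5
Q = -0.965·0.003853·ln(1.600×10^-4) = 0.03250 m³/s
Check: V = 3.42 m/s, Re = 3.69×10^5, f = 0.01745, h_f = 157 m ≈ 156 m ✓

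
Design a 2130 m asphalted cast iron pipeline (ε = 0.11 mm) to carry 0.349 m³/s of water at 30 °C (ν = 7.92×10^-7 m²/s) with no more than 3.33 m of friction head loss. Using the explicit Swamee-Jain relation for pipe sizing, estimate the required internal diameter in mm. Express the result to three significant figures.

D ≈ 631 mm

Swamee-Jain (Type III): D = 0.66·[ε^1.25·(LQ²/(gh_f))^4.75 + ν·Q^9.4·(L/(gh_f))^5.2]^0.04
LQ²/(gh_f) = 7.942; L/(gh_f) = 65.20
Term 1 = ε^1.25·(…)^4.75 = 0.212; Term 2 = ν·Q^9.4·(…)^5.2 = 0.109
D = 0.66·(0.212 + 0.109)^0.04 = 0.6306 m = 631 mm
Check: V = 1.12 m/s, Re = 8.90×10^5, f = 0.01459, h_f = 3.14 m ≈ 3.33 m ✓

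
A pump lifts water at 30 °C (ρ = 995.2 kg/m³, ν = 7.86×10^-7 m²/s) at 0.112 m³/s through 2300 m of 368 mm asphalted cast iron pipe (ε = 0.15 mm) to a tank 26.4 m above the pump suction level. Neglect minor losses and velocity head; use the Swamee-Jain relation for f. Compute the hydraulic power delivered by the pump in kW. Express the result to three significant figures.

V = 4Q/(πD²) = 1.053 m/s; Re = 4.93×10^5; ε/D = 4.08×10^-4; f = 0.01718
h_f = f(L/D)V²/2g = 6.069 m
Total head H = z + h_f = 26.4 + 6.069 = 32.47 m
P_hyd = ρgQH = 995.2·9.81·0.112·32.47 = 35.50 kW

P_hyd ≈ 35.5 kW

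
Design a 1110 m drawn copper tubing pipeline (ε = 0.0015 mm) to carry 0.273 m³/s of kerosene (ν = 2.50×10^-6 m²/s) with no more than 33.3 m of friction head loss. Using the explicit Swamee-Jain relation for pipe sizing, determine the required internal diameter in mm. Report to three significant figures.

D ≈ 312 mm

Swamee-Jain (Type III): D = 0.66·[ε^1.25·(LQ²/(gh_f))^4.75 + ν·Q^9.4·(L/(gh_f))^5.2]^0.04
LQ²/(gh_f) = 0.2532; L/(gh_f) = 3.398
Term 1 = ε^1.25·(…)^4.75 = 7.71×10^-11; Term 2 = ν·Q^9.4·(…)^5.2 = 7.25×10^-9
D = 0.66·(7.71×10^-11 + 7.25×10^-9)^0.04 = 0.3120 m = 312 mm
Check: V = 3.57 m/s, Re = 4.46×10^5, f = 0.01344, h_f = 31.1 m ≈ 33.3 m ✓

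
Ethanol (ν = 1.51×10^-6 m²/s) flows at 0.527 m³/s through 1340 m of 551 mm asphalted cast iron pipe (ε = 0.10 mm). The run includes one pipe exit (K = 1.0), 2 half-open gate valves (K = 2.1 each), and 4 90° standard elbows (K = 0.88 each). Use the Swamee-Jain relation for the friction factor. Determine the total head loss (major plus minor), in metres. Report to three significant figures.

H_L ≈ 11.1 m

V = 4Q/(πD²) = 2.210 m/s; V²/2g = 0.2490 m
Re = 8.06×10^5, ε/D = 1.81×10^-4 → f = 0.01477 (Swamee-Jain)
Major: h_f = f(L/D)·V²/2g = 0.01477·2432·0.2490 = 8.940 m
Minor: ΣK = 8.72; h_m = ΣK·V²/2g = 2.171 m
Total H_L = 8.940 + 2.171 = 11.11 m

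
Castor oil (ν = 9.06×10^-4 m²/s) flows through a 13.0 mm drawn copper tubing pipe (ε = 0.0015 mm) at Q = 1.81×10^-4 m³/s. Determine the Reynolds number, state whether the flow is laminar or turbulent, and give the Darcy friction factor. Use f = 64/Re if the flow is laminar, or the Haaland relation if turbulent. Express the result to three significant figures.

Re ≈ 19.6; laminar; f = 64/Re ≈ 3.27

V = 4Q/(πD²) = 1.364 m/s
Re = VD/ν = 1.364·0.0130/9.06×10^-4 = 19.6
Re < 2300 → laminar → f = 64/Re = 3.271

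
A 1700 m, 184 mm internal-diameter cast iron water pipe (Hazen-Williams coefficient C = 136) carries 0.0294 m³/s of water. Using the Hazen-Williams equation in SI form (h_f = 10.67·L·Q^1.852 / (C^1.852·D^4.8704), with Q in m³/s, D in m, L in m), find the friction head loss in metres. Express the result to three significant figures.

h_f ≈ 11.3 m

h_f = 10.67·1700·0.0294^1.852 / (136^1.852·0.184^4.8704) = 11.25 m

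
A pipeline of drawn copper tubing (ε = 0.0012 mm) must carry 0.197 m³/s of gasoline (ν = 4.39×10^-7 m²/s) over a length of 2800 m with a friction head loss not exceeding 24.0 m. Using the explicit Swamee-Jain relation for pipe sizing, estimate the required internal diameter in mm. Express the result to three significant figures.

Swamee-Jain (Type III): D = 0.66·[ε^1.25·(LQ²/(gh_f))^4.75 + ν·Q^9.4·(L/(gh_f))^5.2]^0.04
LQ²/(gh_f) = 0.4615; L/(gh_f) = 11.89
Term 1 = ε^1.25·(…)^4.75 = 1.01×10^-9; Term 2 = ν·Q^9.4·(…)^5.2 = 4.00×10^-8
D = 0.66·(1.01×10^-9 + 4.00×10^-8)^0.04 = 0.3342 m = 334 mm
Check: V = 2.25 m/s, Re = 1.71×10^6, f = 0.01075, h_f = 23.1 m ≈ 24.0 m ✓

D ≈ 334 mm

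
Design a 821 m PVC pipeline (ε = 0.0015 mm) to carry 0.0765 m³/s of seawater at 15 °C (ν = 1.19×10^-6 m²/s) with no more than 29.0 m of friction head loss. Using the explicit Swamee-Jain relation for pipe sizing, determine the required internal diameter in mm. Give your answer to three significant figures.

Swamee-Jain (Type III): D = 0.66·[ε^1.25·(LQ²/(gh_f))^4.75 + ν·Q^9.4·(L/(gh_f))^5.2]^0.04
LQ²/(gh_f) = 0.01689; L/(gh_f) = 2.886
Term 1 = ε^1.25·(…)^4.75 = 2.00×10^-16; Term 2 = ν·Q^9.4·(…)^5.2 = 9.45×10^-15
D = 0.66·(2.00×10^-16 + 9.45×10^-15)^0.04 = 0.1815 m = 182 mm
Check: V = 2.96 m/s, Re = 4.51×10^5, f = 0.01346, h_f = 27.1 m ≈ 29.0 m ✓

D ≈ 182 mm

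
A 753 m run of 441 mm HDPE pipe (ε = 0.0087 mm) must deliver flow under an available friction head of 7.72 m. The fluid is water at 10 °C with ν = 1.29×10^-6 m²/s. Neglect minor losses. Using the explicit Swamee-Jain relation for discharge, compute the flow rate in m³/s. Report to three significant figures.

Swamee-Jain (Type II): Q = -0.965·√(gD⁵h_f/L)·ln[ε/(3.7D) + √(3.17ν²L/(gD³h_f))]
√(gD⁵h_f/L) = √(9.81·0.441⁵·7.72/753) = 0.04096
ε/(3.7D) = 5.33×10^-6; √(3.17ν²L/(gD³h_f)) = 2.47×10^-5
Q = -0.965·0.04096·ln(3.006×10^-5) = 0.4115 m³/s
Check: V = 2.69 m/s, Re = 9.21×10^5, f = 0.01222, h_f = 7.72 m ≈ 7.72 m ✓

Q ≈ 0.412 m³/s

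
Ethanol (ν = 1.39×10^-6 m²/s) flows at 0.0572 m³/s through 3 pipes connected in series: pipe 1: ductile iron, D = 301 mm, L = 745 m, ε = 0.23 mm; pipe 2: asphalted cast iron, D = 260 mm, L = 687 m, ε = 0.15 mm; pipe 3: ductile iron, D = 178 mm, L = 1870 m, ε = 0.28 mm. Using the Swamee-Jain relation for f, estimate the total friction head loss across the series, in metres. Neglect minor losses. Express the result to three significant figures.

Pipe 1: V = 0.8038 m/s, Re = 1.74×10^5, ε/D = 7.64×10^-4, f = 0.02042, h_1 = f(L/D)V²/2g = 1.664 m
Pipe 2: V = 1.077 m/s, Re = 2.02×10^5, ε/D = 5.77×10^-4, f = 0.01932, h_2 = f(L/D)V²/2g = 3.019 m
Pipe 3: V = 2.299 m/s, Re = 2.94×10^5, ε/D = 0.00157, f = 0.02287, h_3 = f(L/D)V²/2g = 64.70 m
Series → Q common, losses add: H = Σh = 69.38 m

H ≈ 69.4 m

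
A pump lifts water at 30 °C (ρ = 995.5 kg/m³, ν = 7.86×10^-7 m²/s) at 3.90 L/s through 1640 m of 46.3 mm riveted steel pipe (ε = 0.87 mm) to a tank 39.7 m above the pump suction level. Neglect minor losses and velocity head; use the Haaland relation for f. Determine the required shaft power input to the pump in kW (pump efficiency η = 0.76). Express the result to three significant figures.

V = 4Q/(πD²) = 2.316 m/s; Re = 1.36×10^5; ε/D = 0.0188; f = 0.04788
h_f = f(L/D)V²/2g = 463.8 m
Total head H = z + h_f = 39.7 + 463.8 = 503.5 m
P_hyd = ρgQH = 995.5·9.81·0.00390·503.5 = 19.18 kW
P_shaft = P_hyd/η = 19.18/0.76 = 25.23 kW

P_shaft ≈ 25.2 kW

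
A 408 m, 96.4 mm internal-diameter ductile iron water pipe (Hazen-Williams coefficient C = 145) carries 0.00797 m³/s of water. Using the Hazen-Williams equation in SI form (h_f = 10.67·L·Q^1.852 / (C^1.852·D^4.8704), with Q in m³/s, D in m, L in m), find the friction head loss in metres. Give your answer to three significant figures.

h_f = 10.67·408·0.00797^1.852 / (145^1.852·0.0964^4.8704) = 4.982 m

h_f ≈ 4.98 m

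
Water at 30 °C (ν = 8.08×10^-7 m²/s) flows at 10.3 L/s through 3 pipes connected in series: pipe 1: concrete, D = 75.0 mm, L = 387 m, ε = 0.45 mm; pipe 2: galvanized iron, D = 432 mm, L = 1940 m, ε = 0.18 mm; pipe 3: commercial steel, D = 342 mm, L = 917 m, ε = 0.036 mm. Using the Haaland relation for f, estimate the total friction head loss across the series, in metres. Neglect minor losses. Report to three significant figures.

Pipe 1: V = 2.331 m/s, Re = 2.16×10^5, ε/D = 0.00600, f = 0.03254, h_1 = f(L/D)V²/2g = 46.51 m
Pipe 2: V = 0.07027 m/s, Re = 3.76×10^4, ε/D = 4.17×10^-4, f = 0.02320, h_2 = f(L/D)V²/2g = 0.02622 m
Pipe 3: V = 0.1121 m/s, Re = 4.75×10^4, ε/D = 1.05×10^-4, f = 0.02125, h_3 = f(L/D)V²/2g = 0.03650 m
Series → Q common, losses add: H = Σh = 46.57 m

H ≈ 46.6 m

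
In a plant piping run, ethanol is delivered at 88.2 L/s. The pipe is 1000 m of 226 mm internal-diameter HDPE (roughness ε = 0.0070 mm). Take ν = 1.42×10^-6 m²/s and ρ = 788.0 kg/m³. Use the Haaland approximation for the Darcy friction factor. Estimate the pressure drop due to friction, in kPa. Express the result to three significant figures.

V = 4Q/(πD²) = 4·0.0882/(π·0.226²) = 2.199 m/s
Re = VD/ν = 2.199·0.226/1.42×10^-6 = 3.50×10^5 → turbulent
ε/D = 0.0070/226 = 3.10×10^-5
Haaland: f = 0.01423
h_f = f(L/D)V²/(2g) = 0.01423·(1000/0.226)·2.199²/(2·9.81) = 15.52 m
Δp = ρg·h_f = 788.0·9.81·15.52 = 119.9 kPa

Δp ≈ 120 kPa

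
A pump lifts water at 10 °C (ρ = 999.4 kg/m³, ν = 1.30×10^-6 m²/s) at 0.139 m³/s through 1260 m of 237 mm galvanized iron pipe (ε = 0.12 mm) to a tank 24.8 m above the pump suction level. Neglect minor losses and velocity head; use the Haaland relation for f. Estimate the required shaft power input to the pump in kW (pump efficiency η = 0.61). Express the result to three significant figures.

V = 4Q/(πD²) = 3.151 m/s; Re = 5.74×10^5; ε/D = 5.06×10^-4; f = 0.01752
h_f = f(L/D)V²/2g = 47.12 m
Total head H = z + h_f = 24.8 + 47.12 = 71.92 m
P_hyd = ρgQH = 999.4·9.81·0.139·71.92 = 98.01 kW
P_shaft = P_hyd/η = 98.01/0.61 = 160.7 kW

P_shaft ≈ 161 kW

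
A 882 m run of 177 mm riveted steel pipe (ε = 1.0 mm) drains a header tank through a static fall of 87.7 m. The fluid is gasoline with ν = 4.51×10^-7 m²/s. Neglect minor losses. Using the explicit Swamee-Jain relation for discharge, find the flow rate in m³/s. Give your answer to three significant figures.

Swamee-Jain (Type II): Q = -0.965·√(gD⁵h_f/L)·ln[ε/(3.7D) + √(3.17ν²L/(gD³h_f))]
√(gD⁵h_f/L) = √(9.81·0.177⁵·87.7/882) = 0.01302
ε/(3.7D) = 0.00153; √(3.17ν²L/(gD³h_f)) = 1.09×10^-5
Q = -0.965·0.01302·ln(0.001538) = 0.08137 m³/s
Check: V = 3.31 m/s, Re = 1.30×10^6, f = 0.03164, h_f = 87.9 m ≈ 87.7 m ✓

Q ≈ 0.0814 m³/s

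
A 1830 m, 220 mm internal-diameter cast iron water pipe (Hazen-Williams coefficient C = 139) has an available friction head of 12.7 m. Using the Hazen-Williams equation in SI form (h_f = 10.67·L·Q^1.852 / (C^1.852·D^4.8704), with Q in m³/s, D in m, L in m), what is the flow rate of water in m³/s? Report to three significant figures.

Rearranging: Q = [h_f·C^1.852·D^4.8704 / (10.67·L)]^(1/1.852)
Q = [12.7·139^1.852·0.220^4.8704 / (10.67·1830)]^0.540 = 0.04931 m³/s

Q ≈ 0.0493 m³/s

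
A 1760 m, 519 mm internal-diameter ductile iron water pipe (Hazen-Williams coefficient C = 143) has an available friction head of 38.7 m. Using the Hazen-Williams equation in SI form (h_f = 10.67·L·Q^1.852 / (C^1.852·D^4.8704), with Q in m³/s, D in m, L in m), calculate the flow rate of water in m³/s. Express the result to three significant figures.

Q ≈ 0.904 m³/s

Rearranging: Q = [h_f·C^1.852·D^4.8704 / (10.67·L)]^(1/1.852)
Q = [38.7·143^1.852·0.519^4.8704 / (10.67·1760)]^0.540 = 0.9036 m³/s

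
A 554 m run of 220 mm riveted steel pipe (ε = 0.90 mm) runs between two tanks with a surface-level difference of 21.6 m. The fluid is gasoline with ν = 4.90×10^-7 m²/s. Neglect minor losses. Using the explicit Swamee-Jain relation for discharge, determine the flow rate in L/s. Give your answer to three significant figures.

Swamee-Jain (Type II): Q = -0.965·√(gD⁵h_f/L)·ln[ε/(3.7D) + √(3.17ν²L/(gD³h_f))]
√(gD⁵h_f/L) = √(9.81·0.220⁵·21.6/554) = 0.01404
ε/(3.7D) = 0.00111; √(3.17ν²L/(gD³h_f)) = 1.37×10^-5
Q = -0.965·0.01404·ln(0.001119) = 0.09206 m³/s
Check: V = 2.42 m/s, Re = 1.09×10^6, f = 0.02876, h_f = 21.7 m ≈ 21.6 m ✓

Q ≈ 92.1 L/s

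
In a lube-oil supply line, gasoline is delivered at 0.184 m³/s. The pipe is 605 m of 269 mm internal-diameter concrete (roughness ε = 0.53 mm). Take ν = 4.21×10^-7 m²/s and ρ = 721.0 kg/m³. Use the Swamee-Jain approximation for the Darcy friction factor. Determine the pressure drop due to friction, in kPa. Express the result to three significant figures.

Δp ≈ 199 kPa

V = 4Q/(πD²) = 4·0.184/(π·0.269²) = 3.238 m/s
Re = VD/ν = 3.238·0.269/4.21×10^-7 = 2.07×10^6 → turbulent
ε/D = 0.53/269 = 0.00197
Swamee-Jain: f = 0.02346
h_f = f(L/D)V²/(2g) = 0.02346·(605/0.269)·3.238²/(2·9.81) = 28.19 m
Δp = ρg·h_f = 721.0·9.81·28.19 = 199.4 kPa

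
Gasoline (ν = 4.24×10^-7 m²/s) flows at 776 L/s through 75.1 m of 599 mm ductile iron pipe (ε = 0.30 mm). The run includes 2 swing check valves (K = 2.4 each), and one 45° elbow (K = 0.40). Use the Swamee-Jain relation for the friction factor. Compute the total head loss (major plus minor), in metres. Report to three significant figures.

V = 4Q/(πD²) = 2.754 m/s; V²/2g = 0.3865 m
Re = 3.89×10^6, ε/D = 5.01×10^-4 → f = 0.01689 (Swamee-Jain)
Major: h_f = f(L/D)·V²/2g = 0.01689·125.4·0.3865 = 0.8184 m
Minor: ΣK = 5.20; h_m = ΣK·V²/2g = 2.010 m
Total H_L = 0.8184 + 2.010 = 2.828 m

H_L ≈ 2.83 m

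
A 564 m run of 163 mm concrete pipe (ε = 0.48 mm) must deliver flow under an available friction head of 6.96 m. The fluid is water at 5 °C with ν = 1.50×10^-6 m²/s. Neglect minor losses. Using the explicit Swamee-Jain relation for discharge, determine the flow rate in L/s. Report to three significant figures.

Swamee-Jain (Type II): Q = -0.965·√(gD⁵h_f/L)·ln[ε/(3.7D) + √(3.17ν²L/(gD³h_f))]
√(gD⁵h_f/L) = √(9.81·0.163⁵·6.96/564) = 0.003732
ε/(3.7D) = 7.96×10^-4; √(3.17ν²L/(gD³h_f)) = 1.17×10^-4
Q = -0.965·0.003732·ln(9.125×10^-4) = 0.02521 m³/s
Check: V = 1.21 m/s, Re = 1.31×10^5, f = 0.02727, h_f = 7.02 m ≈ 6.96 m ✓

Q ≈ 25.2 L/s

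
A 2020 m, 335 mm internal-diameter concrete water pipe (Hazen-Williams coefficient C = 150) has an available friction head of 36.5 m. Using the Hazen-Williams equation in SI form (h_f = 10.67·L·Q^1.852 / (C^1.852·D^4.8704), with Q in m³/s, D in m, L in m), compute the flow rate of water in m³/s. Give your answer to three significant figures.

Rearranging: Q = [h_f·C^1.852·D^4.8704 / (10.67·L)]^(1/1.852)
Q = [36.5·150^1.852·0.335^4.8704 / (10.67·2020)]^0.540 = 0.2696 m³/s

Q ≈ 0.270 m³/s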